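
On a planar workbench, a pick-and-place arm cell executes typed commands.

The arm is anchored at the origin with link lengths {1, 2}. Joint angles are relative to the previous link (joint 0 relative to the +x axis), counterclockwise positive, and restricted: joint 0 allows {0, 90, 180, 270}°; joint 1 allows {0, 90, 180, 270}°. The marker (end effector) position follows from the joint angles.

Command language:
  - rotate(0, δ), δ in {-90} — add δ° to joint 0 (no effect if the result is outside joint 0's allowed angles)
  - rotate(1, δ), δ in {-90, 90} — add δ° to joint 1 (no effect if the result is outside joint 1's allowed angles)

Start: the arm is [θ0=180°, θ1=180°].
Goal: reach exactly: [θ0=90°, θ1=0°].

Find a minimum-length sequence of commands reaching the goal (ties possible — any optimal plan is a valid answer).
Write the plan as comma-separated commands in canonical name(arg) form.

rotate(0, -90), rotate(1, 90), rotate(1, 90)

from: [θ0=180°, θ1=180°]
t=1 rotate(0, -90) ⇒ [θ0=90°, θ1=180°]
t=2 rotate(1, 90) ⇒ [θ0=90°, θ1=270°]
t=3 rotate(1, 90) ⇒ [θ0=90°, θ1=0°]
shorter routes all fall short; 3 is best.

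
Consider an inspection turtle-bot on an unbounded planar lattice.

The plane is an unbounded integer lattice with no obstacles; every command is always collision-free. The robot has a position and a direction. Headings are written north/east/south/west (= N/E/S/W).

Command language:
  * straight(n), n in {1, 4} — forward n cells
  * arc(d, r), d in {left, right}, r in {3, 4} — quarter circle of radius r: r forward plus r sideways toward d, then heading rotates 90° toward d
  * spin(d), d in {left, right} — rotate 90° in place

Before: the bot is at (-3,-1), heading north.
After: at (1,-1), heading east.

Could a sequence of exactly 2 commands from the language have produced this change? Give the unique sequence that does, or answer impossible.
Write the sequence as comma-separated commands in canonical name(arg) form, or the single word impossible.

key: cell and facing (now E) both changed — the 2 commands mix motion and turning
begin: at (-3,-1), heading north
1. spin(right) → at (-3,-1), heading east
2. straight(4) → at (1,-1), heading east
no rival 2-sequence matches.

spin(right), straight(4)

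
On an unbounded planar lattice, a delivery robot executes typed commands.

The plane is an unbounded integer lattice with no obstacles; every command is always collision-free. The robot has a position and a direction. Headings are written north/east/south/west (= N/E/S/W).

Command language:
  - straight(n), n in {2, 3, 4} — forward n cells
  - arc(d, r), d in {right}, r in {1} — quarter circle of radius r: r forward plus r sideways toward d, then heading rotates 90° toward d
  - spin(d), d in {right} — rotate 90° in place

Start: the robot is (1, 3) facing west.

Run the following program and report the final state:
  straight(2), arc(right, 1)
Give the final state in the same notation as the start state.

initial: (1, 3) facing west
t=1 straight(2) ⇒ (-1, 3) facing west
t=2 arc(right, 1) ⇒ (-2, 4) facing north

(-2, 4) facing north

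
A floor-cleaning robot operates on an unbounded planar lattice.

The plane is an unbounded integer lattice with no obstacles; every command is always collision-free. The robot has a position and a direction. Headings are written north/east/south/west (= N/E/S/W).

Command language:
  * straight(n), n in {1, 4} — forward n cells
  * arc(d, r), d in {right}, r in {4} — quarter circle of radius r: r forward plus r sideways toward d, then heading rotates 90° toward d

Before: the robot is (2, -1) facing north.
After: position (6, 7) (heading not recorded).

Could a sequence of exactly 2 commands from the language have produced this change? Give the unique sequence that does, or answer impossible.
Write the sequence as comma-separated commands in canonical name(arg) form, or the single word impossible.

key: order matters: swapping straight(4) and arc(right, 4) lands elsewhere
begin: (2, -1) facing north
[1] after straight(4): (2, 3) facing north
[2] after arc(right, 4): (6, 7) facing east
no other 2-command option fits: unique.

straight(4), arc(right, 4)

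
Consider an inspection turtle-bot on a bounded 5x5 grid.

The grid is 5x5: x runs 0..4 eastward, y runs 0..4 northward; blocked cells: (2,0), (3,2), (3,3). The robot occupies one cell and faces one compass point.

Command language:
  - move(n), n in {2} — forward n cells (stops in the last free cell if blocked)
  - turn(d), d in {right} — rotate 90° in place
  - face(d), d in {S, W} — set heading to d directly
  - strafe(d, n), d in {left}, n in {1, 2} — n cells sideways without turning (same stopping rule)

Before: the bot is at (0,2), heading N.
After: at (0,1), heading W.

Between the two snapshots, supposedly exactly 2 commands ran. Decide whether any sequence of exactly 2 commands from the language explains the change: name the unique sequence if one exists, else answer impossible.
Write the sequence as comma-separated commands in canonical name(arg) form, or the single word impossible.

key: position moved to (0,1) AND the heading swung to W — translation plus rotation needed
t0: at (0,2), heading N
t=1 face(W) ⇒ at (0,2), heading W
t=2 strafe(left, 1) ⇒ at (0,1), heading W
all 36 alternatives checked — unique.

face(W), strafe(left, 1)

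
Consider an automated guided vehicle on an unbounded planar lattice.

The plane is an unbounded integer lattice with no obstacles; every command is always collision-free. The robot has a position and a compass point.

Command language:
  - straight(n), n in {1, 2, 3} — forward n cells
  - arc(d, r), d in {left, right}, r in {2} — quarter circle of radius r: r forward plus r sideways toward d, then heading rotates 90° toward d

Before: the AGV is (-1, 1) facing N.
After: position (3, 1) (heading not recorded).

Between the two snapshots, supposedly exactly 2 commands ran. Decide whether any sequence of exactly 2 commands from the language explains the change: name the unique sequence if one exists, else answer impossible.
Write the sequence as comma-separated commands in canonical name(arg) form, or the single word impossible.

begin: (-1, 1) facing N
1. arc(right, 2) → (1, 3) facing E
2. arc(right, 2) → (3, 1) facing S
uniquely the one of 25 2-step routes that fits.

arc(right, 2), arc(right, 2)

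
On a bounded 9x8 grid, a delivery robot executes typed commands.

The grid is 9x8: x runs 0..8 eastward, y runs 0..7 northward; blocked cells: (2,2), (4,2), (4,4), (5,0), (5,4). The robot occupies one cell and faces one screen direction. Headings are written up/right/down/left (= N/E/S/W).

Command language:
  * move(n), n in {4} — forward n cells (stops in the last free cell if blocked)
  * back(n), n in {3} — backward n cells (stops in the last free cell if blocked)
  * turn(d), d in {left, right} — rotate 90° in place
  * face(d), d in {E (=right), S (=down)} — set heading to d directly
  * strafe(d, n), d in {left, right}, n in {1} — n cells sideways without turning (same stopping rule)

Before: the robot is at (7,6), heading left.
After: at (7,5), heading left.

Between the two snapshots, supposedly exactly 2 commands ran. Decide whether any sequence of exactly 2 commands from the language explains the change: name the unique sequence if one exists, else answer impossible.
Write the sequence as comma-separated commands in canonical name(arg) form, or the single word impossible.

impossible

all 64 sequences checked — none match.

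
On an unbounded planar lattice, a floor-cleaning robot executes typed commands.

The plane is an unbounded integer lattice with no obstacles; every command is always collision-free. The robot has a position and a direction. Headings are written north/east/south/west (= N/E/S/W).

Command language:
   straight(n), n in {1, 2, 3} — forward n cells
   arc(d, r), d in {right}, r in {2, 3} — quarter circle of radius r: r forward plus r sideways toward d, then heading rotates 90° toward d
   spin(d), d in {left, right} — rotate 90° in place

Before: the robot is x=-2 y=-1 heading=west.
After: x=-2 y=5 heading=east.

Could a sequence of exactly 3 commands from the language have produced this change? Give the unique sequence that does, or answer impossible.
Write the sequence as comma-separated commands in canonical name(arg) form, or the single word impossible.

arc(right, 2), straight(2), arc(right, 2)

key: position moved to (-2,5) AND the heading swung to E — translation plus rotation needed
t0: x=-2 y=-1 heading=west
step 1 (arc(right, 2)): x=-4 y=1 heading=north
step 2 (straight(2)): x=-4 y=3 heading=north
step 3 (arc(right, 2)): x=-2 y=5 heading=east
no rival 3-sequence matches.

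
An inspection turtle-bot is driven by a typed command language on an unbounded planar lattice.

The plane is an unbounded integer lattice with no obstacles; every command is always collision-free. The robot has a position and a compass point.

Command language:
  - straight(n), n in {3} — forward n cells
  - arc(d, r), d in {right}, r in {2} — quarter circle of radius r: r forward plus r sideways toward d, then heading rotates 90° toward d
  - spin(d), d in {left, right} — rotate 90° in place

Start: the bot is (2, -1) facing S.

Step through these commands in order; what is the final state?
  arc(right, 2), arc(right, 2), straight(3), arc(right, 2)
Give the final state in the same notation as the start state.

(0, 4) facing E

from: (2, -1) facing S
t=1 arc(right, 2) ⇒ (0, -3) facing W
t=2 arc(right, 2) ⇒ (-2, -1) facing N
t=3 straight(3) ⇒ (-2, 2) facing N
t=4 arc(right, 2) ⇒ (0, 4) facing E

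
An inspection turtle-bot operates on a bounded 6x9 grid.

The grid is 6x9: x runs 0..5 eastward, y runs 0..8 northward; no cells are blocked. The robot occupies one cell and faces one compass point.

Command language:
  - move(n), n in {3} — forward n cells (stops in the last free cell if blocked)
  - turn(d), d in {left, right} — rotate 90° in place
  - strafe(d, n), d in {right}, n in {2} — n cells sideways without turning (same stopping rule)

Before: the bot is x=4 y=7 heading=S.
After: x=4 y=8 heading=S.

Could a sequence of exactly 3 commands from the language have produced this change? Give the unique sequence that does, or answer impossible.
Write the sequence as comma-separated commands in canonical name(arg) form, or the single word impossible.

key: strafe(right, 2) runs into the grid edge before its full distance
start: x=4 y=7 heading=S
1. turn(right) → x=4 y=7 heading=W
2. strafe(right, 2) → x=4 y=8 heading=W
3. turn(left) → x=4 y=8 heading=S
no rival 3-sequence matches.

turn(right), strafe(right, 2), turn(left)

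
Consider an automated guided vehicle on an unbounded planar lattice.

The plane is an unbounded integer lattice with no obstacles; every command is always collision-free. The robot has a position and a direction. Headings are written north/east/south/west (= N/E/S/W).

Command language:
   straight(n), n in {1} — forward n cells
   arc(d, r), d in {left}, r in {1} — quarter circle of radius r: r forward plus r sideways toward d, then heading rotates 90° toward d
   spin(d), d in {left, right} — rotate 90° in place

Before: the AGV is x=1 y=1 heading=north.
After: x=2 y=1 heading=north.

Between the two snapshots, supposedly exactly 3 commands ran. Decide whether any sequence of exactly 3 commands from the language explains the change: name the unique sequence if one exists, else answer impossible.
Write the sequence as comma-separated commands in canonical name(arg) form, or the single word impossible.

key: heading stays N — rotations cancel among the 3 commands
begin: x=1 y=1 heading=north
t=1 spin(right) ⇒ x=1 y=1 heading=east
t=2 straight(1) ⇒ x=2 y=1 heading=east
t=3 spin(left) ⇒ x=2 y=1 heading=north
no other 3-command option fits: unique.

spin(right), straight(1), spin(left)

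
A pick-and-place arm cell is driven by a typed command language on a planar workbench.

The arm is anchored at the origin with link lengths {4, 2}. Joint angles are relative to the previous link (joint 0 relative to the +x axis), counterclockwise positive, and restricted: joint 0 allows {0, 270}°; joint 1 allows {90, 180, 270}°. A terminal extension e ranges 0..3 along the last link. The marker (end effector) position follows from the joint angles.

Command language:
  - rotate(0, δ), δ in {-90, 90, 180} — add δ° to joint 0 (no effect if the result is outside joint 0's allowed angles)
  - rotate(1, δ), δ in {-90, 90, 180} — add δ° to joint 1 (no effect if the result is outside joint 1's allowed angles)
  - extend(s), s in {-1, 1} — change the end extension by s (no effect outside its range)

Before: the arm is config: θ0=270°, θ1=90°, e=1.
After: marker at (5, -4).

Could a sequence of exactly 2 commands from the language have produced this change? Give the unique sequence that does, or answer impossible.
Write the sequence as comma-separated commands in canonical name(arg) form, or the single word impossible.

from: config: θ0=270°, θ1=90°, e=1
1. extend(1) → config: θ0=270°, θ1=90°, e=2
2. extend(1) → config: θ0=270°, θ1=90°, e=3
no rival 2-sequence matches.

extend(1), extend(1)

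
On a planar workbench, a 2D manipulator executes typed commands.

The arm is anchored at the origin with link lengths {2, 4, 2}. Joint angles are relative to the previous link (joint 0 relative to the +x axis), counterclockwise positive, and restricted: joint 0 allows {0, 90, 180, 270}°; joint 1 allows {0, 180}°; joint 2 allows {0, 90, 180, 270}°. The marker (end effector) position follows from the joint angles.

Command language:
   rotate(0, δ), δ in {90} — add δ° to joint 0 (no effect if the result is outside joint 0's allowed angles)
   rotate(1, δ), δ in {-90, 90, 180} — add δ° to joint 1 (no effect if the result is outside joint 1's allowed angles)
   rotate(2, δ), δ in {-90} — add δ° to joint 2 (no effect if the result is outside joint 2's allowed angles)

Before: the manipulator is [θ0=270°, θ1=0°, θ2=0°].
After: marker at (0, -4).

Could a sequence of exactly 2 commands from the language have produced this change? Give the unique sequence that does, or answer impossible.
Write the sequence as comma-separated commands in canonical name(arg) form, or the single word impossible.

rotate(2, -90), rotate(2, -90)

t0: [θ0=270°, θ1=0°, θ2=0°]
step 1 (rotate(2, -90)): [θ0=270°, θ1=0°, θ2=270°]
step 2 (rotate(2, -90)): [θ0=270°, θ1=0°, θ2=180°]
uniquely the one of 25 2-step routes that fits.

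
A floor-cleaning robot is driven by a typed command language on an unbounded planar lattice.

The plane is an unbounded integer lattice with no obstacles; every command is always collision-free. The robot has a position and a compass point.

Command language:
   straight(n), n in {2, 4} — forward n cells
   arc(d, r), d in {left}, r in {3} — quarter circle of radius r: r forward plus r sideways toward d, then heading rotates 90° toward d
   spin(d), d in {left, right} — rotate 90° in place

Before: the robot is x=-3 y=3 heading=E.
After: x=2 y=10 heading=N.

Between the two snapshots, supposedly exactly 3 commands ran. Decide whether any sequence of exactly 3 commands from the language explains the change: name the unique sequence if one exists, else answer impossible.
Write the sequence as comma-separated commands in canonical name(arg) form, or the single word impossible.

key: running straight(4) before straight(2) would end elsewhere — order is forced
initial: x=-3 y=3 heading=E
1. straight(2) → x=-1 y=3 heading=E
2. arc(left, 3) → x=2 y=6 heading=N
3. straight(4) → x=2 y=10 heading=N
no rival 3-sequence matches.

straight(2), arc(left, 3), straight(4)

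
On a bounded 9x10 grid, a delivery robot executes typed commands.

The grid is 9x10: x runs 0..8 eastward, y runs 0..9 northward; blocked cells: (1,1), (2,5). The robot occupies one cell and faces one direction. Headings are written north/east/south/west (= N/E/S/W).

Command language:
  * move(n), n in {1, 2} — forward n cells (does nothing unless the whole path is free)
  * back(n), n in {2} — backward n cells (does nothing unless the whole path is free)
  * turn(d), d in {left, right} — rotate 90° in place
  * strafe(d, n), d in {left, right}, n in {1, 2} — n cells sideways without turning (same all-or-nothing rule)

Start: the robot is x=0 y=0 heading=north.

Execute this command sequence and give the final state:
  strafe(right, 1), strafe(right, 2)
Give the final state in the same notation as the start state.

x=3 y=0 heading=north

initial: x=0 y=0 heading=north
t=1 strafe(right, 1) ⇒ x=1 y=0 heading=north
t=2 strafe(right, 2) ⇒ x=3 y=0 heading=north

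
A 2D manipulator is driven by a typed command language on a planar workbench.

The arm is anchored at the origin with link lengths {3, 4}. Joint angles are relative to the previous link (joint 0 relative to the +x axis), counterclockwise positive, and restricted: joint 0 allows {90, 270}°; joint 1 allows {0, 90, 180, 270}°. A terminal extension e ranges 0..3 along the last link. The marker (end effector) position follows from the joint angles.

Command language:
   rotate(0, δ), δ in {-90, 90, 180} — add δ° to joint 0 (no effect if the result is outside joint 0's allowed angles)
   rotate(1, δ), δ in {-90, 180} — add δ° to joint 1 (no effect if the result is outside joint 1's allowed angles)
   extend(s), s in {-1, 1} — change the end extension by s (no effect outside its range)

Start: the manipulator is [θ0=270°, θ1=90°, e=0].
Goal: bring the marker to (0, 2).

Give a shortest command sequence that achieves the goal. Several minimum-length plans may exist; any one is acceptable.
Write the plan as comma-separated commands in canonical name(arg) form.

extend(1), rotate(1, -90), rotate(1, 180)

from: [θ0=270°, θ1=90°, e=0]
[1] after extend(1): [θ0=270°, θ1=90°, e=1]
[2] after rotate(1, -90): [θ0=270°, θ1=0°, e=1]
[3] after rotate(1, 180): [θ0=270°, θ1=180°, e=1]
minimal: 3 command(s), checked below 3.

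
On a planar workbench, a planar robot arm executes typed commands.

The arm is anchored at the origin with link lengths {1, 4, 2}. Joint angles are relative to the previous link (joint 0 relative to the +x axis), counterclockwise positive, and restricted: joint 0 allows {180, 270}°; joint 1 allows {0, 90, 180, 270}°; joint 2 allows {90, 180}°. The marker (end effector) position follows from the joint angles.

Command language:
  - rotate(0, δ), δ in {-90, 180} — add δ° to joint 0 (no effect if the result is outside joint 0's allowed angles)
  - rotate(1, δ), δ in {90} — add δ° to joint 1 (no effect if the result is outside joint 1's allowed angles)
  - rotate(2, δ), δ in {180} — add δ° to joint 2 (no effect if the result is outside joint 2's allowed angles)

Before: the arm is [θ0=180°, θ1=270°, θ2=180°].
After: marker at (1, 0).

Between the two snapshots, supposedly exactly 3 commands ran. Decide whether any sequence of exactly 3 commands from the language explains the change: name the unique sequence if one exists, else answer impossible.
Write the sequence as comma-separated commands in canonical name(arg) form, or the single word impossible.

rotate(1, 90), rotate(1, 90), rotate(1, 90)

initial: [θ0=180°, θ1=270°, θ2=180°]
step 1 (rotate(1, 90)): [θ0=180°, θ1=0°, θ2=180°]
step 2 (rotate(1, 90)): [θ0=180°, θ1=90°, θ2=180°]
step 3 (rotate(1, 90)): [θ0=180°, θ1=180°, θ2=180°]
all 64 alternatives checked — unique.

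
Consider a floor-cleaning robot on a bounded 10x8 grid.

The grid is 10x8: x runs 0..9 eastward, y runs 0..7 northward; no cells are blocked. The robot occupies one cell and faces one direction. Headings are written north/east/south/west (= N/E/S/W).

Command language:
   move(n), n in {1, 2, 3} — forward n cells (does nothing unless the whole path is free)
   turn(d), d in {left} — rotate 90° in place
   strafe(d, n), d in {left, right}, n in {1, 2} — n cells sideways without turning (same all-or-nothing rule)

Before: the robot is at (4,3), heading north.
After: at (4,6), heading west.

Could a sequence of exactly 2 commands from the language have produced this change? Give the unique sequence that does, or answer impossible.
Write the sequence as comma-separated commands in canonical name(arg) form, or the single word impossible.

move(3), turn(left)

key: running turn(left) before move(3) would end elsewhere — order is forced
start: at (4,3), heading north
1. move(3) → at (4,6), heading north
2. turn(left) → at (4,6), heading west
no rival 2-sequence matches.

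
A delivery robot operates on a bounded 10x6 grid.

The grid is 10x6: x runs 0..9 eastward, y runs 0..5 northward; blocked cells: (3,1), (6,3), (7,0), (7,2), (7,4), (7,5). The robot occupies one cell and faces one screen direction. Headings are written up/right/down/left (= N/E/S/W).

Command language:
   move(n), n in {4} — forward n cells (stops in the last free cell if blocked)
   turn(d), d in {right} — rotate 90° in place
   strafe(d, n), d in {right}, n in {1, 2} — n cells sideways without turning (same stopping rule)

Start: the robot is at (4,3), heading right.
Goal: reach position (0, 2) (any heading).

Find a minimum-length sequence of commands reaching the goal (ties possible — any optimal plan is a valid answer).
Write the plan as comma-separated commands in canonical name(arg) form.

strafe(right, 1), turn(right), strafe(right, 2), strafe(right, 2)

from: at (4,3), heading right
t=1 strafe(right, 1) ⇒ at (4,2), heading right
t=2 turn(right) ⇒ at (4,2), heading down
t=3 strafe(right, 2) ⇒ at (2,2), heading down
t=4 strafe(right, 2) ⇒ at (0,2), heading down
shorter routes all fall short; 4 is best.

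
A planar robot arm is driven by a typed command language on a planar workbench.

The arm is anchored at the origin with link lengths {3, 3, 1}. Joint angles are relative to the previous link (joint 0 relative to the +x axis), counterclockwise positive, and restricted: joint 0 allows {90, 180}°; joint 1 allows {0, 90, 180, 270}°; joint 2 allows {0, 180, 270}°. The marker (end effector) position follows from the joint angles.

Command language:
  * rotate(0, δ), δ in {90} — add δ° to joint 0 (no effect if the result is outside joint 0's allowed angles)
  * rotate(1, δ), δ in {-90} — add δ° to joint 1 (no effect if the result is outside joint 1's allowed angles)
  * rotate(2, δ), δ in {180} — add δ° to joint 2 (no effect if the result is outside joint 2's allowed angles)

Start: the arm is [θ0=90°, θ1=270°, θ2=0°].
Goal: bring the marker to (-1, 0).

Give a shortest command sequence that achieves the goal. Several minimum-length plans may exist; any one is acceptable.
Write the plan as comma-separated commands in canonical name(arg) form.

rotate(0, 90), rotate(2, 180), rotate(1, -90)

initial: [θ0=90°, θ1=270°, θ2=0°]
[1] after rotate(0, 90): [θ0=180°, θ1=270°, θ2=0°]
[2] after rotate(2, 180): [θ0=180°, θ1=270°, θ2=180°]
[3] after rotate(1, -90): [θ0=180°, θ1=180°, θ2=180°]
no 2-step plan works, so 3 is optimal.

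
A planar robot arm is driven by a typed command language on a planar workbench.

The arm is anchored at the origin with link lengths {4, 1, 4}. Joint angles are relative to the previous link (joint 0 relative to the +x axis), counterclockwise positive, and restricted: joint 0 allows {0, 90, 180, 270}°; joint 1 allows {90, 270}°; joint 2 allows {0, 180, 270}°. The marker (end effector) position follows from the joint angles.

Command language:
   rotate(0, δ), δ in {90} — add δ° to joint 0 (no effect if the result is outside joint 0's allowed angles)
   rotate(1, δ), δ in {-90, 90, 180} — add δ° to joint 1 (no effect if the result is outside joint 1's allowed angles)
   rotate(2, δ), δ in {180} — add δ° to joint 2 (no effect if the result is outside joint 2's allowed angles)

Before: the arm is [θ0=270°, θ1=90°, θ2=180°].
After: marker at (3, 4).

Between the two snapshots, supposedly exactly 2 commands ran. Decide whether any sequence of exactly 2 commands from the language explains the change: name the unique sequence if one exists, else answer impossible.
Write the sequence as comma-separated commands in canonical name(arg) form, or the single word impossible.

rotate(0, 90), rotate(0, 90)

initial: [θ0=270°, θ1=90°, θ2=180°]
[1] after rotate(0, 90): [θ0=0°, θ1=90°, θ2=180°]
[2] after rotate(0, 90): [θ0=90°, θ1=90°, θ2=180°]
all 25 alternatives checked — unique.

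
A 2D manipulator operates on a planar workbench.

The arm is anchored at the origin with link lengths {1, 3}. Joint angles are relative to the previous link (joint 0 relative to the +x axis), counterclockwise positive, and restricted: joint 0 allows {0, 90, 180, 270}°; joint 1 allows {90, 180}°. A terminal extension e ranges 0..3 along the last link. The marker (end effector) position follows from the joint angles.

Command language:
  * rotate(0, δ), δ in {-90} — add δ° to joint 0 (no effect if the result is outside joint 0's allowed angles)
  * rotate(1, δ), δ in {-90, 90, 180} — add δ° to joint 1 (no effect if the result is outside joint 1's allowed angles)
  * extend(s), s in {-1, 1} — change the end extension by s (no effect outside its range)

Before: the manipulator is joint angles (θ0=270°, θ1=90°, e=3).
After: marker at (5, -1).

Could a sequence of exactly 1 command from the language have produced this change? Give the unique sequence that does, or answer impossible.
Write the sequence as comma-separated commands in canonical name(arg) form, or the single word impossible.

extend(-1)

start: joint angles (θ0=270°, θ1=90°, e=3)
step 1 (extend(-1)): joint angles (θ0=270°, θ1=90°, e=2)
no rival 1-sequence matches.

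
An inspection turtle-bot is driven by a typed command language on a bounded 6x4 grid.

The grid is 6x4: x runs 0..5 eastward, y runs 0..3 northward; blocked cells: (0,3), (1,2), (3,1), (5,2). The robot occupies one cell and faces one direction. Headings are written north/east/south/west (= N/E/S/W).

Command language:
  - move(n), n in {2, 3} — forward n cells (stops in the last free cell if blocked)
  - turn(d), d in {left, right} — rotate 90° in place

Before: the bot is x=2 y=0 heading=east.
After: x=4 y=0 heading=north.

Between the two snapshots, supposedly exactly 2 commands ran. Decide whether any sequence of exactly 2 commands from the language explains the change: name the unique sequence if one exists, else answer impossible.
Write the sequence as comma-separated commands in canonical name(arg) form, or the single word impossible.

move(2), turn(left)

key: position moved to (4,0) AND the heading swung to N — translation plus rotation needed
begin: x=2 y=0 heading=east
step 1 (move(2)): x=4 y=0 heading=east
step 2 (turn(left)): x=4 y=0 heading=north
uniquely the one of 16 2-step routes that fits.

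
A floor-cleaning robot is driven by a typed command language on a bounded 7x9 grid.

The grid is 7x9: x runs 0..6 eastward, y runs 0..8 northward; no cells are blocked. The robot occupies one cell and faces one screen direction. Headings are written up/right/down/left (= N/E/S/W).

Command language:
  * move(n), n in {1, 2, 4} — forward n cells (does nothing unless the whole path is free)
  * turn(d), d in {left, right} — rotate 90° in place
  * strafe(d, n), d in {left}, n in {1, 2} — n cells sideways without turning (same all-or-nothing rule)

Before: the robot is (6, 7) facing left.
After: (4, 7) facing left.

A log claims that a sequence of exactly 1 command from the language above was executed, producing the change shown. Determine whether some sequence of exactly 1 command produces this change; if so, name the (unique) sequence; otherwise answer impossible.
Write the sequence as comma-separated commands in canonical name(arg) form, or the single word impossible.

key: still facing W — the one step turns nothing
from: (6, 7) facing left
t=1 move(2) ⇒ (4, 7) facing left
all 7 alternatives checked — unique.

move(2)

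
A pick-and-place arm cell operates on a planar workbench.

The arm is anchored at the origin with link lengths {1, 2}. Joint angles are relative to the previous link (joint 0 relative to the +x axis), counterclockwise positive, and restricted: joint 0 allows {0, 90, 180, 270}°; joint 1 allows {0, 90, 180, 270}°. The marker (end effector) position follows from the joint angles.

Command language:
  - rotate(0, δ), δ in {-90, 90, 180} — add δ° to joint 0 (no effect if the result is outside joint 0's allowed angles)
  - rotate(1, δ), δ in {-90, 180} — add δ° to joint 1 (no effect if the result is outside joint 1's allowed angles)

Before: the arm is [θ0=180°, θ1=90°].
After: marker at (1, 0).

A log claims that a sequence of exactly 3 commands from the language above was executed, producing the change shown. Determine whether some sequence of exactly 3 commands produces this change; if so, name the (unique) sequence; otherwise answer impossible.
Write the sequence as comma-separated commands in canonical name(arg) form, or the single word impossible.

start: [θ0=180°, θ1=90°]
step 1 (rotate(1, -90)): [θ0=180°, θ1=0°]
step 2 (rotate(1, -90)): [θ0=180°, θ1=270°]
step 3 (rotate(1, -90)): [θ0=180°, θ1=180°]
no other 3-command option fits: unique.

rotate(1, -90), rotate(1, -90), rotate(1, -90)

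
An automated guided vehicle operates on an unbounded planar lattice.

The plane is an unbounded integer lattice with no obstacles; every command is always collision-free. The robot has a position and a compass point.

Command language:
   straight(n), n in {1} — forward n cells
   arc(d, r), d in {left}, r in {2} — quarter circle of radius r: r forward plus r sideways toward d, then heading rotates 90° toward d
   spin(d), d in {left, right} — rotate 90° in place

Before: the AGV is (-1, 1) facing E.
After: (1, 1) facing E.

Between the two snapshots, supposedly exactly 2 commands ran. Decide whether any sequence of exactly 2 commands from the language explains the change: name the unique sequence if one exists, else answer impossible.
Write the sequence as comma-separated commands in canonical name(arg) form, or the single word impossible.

straight(1), straight(1)

key: still facing E at the end — nothing in the sequence rotates
initial: (-1, 1) facing E
step 1 (straight(1)): (0, 1) facing E
step 2 (straight(1)): (1, 1) facing E
no rival 2-sequence matches.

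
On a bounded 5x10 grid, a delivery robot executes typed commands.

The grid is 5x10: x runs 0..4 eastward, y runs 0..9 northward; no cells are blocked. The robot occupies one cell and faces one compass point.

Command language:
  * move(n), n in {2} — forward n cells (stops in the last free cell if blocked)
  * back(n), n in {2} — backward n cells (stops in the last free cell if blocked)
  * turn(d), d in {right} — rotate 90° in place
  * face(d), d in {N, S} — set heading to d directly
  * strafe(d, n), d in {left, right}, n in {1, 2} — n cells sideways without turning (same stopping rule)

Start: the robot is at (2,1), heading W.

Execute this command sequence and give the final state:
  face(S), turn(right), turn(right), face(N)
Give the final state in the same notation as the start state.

from: at (2,1), heading W
t=1 face(S) ⇒ at (2,1), heading S
t=2 turn(right) ⇒ at (2,1), heading W
t=3 turn(right) ⇒ at (2,1), heading N
t=4 face(N) ⇒ at (2,1), heading N

at (2,1), heading N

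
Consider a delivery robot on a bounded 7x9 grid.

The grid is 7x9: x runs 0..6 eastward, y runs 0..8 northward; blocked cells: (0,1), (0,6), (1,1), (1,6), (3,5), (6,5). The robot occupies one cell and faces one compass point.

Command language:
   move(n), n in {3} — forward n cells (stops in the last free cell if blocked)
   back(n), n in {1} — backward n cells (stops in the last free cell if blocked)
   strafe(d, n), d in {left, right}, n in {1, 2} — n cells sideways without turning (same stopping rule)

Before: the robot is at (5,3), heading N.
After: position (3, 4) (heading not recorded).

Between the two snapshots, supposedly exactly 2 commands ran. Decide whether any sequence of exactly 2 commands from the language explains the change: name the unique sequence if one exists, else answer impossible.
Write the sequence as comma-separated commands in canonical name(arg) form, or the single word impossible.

strafe(left, 2), move(3)

key: move(3) is stopped early by the blocked cell at (3,5)
from: at (5,3), heading N
step 1 (strafe(left, 2)): at (3,3), heading N
step 2 (move(3)): at (3,4), heading N
all 36 alternatives checked — unique.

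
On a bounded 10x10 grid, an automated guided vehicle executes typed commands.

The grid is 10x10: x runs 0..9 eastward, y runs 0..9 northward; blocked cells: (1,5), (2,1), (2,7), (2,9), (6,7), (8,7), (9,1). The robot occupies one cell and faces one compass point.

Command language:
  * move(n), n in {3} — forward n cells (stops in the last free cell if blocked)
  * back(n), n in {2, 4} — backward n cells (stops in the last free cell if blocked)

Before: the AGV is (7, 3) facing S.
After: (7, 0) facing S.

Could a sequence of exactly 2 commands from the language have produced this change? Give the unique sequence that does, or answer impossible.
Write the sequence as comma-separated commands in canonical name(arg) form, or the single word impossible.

key: heading stays S — no command in the sequence turns
begin: (7, 3) facing S
t=1 move(3) ⇒ (7, 0) facing S
t=2 move(3) ⇒ (7, 0) facing S
no other 2-command option fits: unique.

move(3), move(3)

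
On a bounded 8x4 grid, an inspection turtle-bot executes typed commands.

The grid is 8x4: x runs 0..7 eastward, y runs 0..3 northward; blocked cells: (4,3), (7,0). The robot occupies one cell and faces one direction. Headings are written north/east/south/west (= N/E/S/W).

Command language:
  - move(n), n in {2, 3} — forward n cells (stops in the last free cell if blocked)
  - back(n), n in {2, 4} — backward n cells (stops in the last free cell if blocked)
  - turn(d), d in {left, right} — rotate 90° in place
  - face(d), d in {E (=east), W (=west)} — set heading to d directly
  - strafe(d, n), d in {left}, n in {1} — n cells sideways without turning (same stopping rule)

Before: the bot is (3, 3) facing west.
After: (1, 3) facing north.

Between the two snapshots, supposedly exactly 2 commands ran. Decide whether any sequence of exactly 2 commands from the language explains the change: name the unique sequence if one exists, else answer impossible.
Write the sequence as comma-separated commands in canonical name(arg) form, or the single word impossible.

move(2), turn(right)

key: order matters: swapping move(2) and turn(right) lands elsewhere
start: (3, 3) facing west
[1] after move(2): (1, 3) facing west
[2] after turn(right): (1, 3) facing north
uniquely the one of 81 2-step routes that fits.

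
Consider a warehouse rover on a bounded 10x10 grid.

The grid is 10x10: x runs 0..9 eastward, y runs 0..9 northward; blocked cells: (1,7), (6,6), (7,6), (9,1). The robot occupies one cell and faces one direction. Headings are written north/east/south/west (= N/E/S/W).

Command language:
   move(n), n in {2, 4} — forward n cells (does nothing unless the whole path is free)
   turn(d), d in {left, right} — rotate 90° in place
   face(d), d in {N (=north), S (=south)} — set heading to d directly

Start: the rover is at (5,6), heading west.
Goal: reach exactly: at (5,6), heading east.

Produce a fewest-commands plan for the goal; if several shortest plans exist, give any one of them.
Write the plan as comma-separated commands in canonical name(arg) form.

turn(right), turn(right)

begin: at (5,6), heading west
t=1 turn(right) ⇒ at (5,6), heading north
t=2 turn(right) ⇒ at (5,6), heading east
shorter routes all fall short; 2 is best.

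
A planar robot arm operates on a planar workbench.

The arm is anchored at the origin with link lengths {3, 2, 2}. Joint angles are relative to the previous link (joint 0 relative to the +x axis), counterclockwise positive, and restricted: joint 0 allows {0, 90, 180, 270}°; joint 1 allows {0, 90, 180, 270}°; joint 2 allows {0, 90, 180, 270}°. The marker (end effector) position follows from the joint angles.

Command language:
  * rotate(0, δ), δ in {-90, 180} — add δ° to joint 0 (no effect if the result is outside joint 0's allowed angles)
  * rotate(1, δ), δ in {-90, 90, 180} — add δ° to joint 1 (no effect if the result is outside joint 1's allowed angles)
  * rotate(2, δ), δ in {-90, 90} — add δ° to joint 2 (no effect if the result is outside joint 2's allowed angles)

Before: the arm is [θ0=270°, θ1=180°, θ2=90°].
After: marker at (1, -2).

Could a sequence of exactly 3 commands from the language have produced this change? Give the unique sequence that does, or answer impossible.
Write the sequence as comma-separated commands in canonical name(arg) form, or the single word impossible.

initial: [θ0=270°, θ1=180°, θ2=90°]
t=1 rotate(0, -90) ⇒ [θ0=180°, θ1=180°, θ2=90°]
t=2 rotate(0, -90) ⇒ [θ0=90°, θ1=180°, θ2=90°]
t=3 rotate(0, -90) ⇒ [θ0=0°, θ1=180°, θ2=90°]
all 343 alternatives checked — unique.

rotate(0, -90), rotate(0, -90), rotate(0, -90)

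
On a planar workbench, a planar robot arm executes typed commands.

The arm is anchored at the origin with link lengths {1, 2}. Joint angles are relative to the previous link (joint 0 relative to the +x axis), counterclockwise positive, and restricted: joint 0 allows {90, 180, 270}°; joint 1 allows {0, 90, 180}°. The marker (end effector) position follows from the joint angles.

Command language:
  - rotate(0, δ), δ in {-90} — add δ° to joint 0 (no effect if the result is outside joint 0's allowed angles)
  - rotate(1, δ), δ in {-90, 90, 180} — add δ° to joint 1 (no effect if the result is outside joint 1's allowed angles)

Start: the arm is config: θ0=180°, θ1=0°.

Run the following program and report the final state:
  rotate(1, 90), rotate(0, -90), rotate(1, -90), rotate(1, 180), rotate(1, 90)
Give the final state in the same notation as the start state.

config: θ0=90°, θ1=180°

start: config: θ0=180°, θ1=0°
[1] after rotate(1, 90): config: θ0=180°, θ1=90°
[2] after rotate(0, -90): config: θ0=90°, θ1=90°
[3] after rotate(1, -90): config: θ0=90°, θ1=0°
[4] after rotate(1, 180): config: θ0=90°, θ1=180°
[5] after rotate(1, 90): config: θ0=90°, θ1=180°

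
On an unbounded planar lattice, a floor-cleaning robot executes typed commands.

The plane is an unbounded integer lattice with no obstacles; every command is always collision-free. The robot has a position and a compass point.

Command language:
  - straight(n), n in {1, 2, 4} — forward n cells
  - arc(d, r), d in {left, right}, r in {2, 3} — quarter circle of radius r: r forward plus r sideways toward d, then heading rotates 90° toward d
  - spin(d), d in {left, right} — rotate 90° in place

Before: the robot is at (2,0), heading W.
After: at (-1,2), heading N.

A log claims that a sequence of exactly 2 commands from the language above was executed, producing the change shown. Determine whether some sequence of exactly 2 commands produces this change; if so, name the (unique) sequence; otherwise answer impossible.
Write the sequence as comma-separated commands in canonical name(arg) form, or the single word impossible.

key: cell and facing (now N) both changed — the 2 commands mix motion and turning
start: at (2,0), heading W
[1] after straight(1): at (1,0), heading W
[2] after arc(right, 2): at (-1,2), heading N
all 81 alternatives checked — unique.

straight(1), arc(right, 2)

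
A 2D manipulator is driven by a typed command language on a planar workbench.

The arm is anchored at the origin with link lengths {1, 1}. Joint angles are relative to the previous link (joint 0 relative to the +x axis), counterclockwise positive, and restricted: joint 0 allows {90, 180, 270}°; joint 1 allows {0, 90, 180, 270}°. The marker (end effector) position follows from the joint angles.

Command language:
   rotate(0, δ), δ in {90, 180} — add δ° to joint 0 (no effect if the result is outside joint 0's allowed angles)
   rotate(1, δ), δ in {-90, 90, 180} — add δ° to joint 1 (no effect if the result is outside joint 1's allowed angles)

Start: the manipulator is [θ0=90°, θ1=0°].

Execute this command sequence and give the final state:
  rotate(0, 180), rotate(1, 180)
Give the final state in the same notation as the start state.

[θ0=270°, θ1=180°]

initial: [θ0=90°, θ1=0°]
t=1 rotate(0, 180) ⇒ [θ0=270°, θ1=0°]
t=2 rotate(1, 180) ⇒ [θ0=270°, θ1=180°]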